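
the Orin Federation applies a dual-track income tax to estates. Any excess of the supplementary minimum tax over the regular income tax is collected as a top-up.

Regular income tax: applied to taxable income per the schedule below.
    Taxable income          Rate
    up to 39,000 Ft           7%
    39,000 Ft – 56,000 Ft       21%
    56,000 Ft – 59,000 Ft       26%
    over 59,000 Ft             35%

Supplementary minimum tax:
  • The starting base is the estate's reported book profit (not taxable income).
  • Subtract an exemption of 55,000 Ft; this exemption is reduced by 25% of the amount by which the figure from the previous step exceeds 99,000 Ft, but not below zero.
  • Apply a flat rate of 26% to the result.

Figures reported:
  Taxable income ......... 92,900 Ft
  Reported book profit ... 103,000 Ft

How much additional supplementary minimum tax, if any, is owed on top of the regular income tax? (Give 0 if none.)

Regular income tax:
  39,000 Ft × 7% = 2,730 Ft
  17,000 Ft × 21% = 3,570 Ft
  3,000 Ft × 26% = 780 Ft
  33,900 Ft × 35% = 11,865 Ft
  → 18,945 Ft

Supplementary minimum tax:
  Base (reported book profit): 103,000 Ft
  Exemption: 55,000 Ft − 25% × (103,000 Ft − 99,000 Ft) = 55,000 Ft − 1,000 Ft = 54,000 Ft
  Base: 103,000 Ft − 54,000 Ft = 49,000 Ft
  49,000 Ft × 26% = 12,740 Ft

12,740 Ft ≤ 18,945 Ft, so no add-on is due.

0 Ft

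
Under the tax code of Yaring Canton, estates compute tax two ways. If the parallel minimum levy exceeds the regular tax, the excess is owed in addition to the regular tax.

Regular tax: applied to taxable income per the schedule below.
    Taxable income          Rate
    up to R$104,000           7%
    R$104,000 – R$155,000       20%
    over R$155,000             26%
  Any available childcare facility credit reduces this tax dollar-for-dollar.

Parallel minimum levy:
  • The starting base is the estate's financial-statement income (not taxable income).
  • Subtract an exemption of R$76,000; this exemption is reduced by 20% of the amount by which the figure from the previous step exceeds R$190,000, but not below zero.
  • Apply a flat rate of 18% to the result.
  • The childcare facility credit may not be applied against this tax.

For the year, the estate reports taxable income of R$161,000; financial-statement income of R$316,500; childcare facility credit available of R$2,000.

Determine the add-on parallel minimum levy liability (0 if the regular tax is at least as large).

Parallel minimum levy:
  Base (financial-statement income): R$316,500
  Exemption: R$76,000 − 20% × (R$316,500 − R$190,000) = R$76,000 − R$25,300 = R$50,700
  Base: R$316,500 − R$50,700 = R$265,800
  R$265,800 × 18% = R$47,844

Regular tax:
  R$104,000 × 7% = R$7,280
  R$51,000 × 20% = R$10,200
  R$6,000 × 26% = R$1,560
  → R$19,040
  Less childcare facility credit R$2,000 → R$17,040

Excess of parallel minimum levy over regular tax: R$47,844 − R$17,040 = R$30,804.

R$30,804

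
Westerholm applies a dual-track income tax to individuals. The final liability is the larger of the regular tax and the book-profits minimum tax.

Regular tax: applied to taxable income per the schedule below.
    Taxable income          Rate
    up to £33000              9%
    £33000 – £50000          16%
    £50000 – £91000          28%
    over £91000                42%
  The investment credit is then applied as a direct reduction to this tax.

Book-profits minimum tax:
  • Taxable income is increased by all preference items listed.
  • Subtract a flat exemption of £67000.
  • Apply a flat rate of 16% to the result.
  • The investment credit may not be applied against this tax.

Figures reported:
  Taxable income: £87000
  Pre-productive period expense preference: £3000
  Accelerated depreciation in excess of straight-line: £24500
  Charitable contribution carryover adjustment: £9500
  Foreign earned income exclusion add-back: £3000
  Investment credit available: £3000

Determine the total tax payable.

£13050

Regular tax:
  £33000 × 9% = £2970
  £17000 × 16% = £2720
  £37000 × 28% = £10360
  → £16050
  Less investment credit £3000 → £13050

Book-profits minimum tax:
  Adjusted income: £87000 + £3000 + £24500 + £9500 + £3000 = £127000
  Less exemption £67000 → base £60000
  £60000 × 16% = £9600

£13050 > £9600, so the regular tax governs.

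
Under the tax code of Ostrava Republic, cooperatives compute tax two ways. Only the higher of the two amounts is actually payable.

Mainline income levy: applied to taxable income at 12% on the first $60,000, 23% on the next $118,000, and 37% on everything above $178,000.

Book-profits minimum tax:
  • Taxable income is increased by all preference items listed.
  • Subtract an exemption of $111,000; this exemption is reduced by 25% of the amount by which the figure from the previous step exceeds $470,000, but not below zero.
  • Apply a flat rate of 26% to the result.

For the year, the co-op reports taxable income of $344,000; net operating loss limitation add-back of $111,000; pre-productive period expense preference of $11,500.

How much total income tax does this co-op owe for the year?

Mainline income levy:
  $60,000 × 12% = $7,200
  $118,000 × 23% = $27,140
  $166,000 × 37% = $61,420
  → $95,760

Book-profits minimum tax:
  Adjusted income: $344,000 + $111,000 + $11,500 = $466,500
  Exemption: $466,500 ≤ $470,000, so full $111,000 applies
  Base: $466,500 − $111,000 = $355,500
  $355,500 × 26% = $92,430

$95,760 > $92,430, so the mainline income levy governs.

$95,760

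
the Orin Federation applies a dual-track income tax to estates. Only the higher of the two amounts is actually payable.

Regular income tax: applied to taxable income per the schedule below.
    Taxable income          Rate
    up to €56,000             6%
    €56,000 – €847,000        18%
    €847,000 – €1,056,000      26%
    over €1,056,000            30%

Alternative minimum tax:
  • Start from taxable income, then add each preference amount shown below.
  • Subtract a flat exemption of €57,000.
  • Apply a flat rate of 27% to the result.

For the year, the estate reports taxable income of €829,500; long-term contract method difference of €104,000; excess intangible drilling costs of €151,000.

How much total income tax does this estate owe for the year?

Alternative minimum tax:
  Adjusted income: €829,500 + €104,000 + €151,000 = €1,084,500
  Less exemption €57,000 → base €1,027,500
  €1,027,500 × 27% = €277,425

Regular income tax:
  €56,000 × 6% = €3,360
  €773,500 × 18% = €139,230
  → €142,590

€277,425 > €142,590, so the alternative minimum tax is the binding amount.

€277,425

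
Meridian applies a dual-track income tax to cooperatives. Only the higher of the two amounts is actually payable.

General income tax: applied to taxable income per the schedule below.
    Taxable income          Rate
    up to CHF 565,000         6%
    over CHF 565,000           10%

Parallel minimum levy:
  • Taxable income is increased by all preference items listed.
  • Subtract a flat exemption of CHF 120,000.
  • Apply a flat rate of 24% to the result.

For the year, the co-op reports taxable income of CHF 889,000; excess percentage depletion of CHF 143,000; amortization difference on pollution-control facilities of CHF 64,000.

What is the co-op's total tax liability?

CHF 234,240

General income tax:
  CHF 565,000 × 6% = CHF 33,900
  CHF 324,000 × 10% = CHF 32,400
  → CHF 66,300

Parallel minimum levy:
  Adjusted income: CHF 889,000 + CHF 143,000 + CHF 64,000 = CHF 1,096,000
  Less exemption CHF 120,000 → base CHF 976,000
  CHF 976,000 × 24% = CHF 234,240

CHF 234,240 > CHF 66,300, so the parallel minimum levy is the binding amount.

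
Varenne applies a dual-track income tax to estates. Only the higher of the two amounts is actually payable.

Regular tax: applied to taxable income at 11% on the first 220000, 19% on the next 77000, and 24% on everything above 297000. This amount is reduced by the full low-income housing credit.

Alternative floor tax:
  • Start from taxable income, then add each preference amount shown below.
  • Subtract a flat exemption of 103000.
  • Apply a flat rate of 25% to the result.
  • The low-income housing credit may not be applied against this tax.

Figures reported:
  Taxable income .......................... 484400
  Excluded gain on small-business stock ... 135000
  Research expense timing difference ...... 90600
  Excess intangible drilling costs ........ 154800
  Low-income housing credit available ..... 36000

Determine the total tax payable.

Alternative floor tax:
  Adjusted income: 484400 + 135000 + 90600 + 154800 = 864800
  Less exemption 103000 → base 761800
  761800 × 25% = 190450

Regular tax:
  220000 × 11% = 24200
  77000 × 19% = 14630
  187400 × 24% = 44976
  → 83806
  Less low-income housing credit 36000 → 47806

190450 > 47806, so the alternative floor tax is the binding amount.

190450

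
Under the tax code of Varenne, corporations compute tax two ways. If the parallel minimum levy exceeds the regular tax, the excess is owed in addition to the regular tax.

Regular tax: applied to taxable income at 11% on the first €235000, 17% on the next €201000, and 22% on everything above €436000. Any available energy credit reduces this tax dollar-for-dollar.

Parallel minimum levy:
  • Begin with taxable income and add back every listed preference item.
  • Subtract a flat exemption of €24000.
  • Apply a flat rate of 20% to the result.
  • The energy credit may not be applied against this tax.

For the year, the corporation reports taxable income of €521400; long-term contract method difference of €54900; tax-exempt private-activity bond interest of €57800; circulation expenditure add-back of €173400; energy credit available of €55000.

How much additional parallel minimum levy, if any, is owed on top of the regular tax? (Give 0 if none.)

€132892

Regular tax:
  €235000 × 11% = €25850
  €201000 × 17% = €34170
  €85400 × 22% = €18788
  → €78808
  Less energy credit €55000 → €23808

Parallel minimum levy:
  Adjusted income: €521400 + €54900 + €57800 + €173400 = €807500
  Less exemption €24000 → base €783500
  €783500 × 20% = €156700

Excess of parallel minimum levy over regular tax: €156700 − €23808 = €132892.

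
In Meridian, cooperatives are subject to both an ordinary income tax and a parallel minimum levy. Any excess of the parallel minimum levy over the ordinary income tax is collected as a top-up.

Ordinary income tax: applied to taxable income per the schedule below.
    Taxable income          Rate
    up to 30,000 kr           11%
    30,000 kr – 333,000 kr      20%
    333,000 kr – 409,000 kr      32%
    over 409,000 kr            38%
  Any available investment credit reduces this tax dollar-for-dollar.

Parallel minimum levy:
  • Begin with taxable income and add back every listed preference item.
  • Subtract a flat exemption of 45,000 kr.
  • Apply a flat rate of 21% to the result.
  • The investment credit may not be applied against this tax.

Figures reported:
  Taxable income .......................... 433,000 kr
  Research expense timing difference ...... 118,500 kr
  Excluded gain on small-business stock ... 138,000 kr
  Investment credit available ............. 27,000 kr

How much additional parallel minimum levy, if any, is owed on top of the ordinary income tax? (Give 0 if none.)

65,005 kr

Ordinary income tax:
  30,000 kr × 11% = 3,300 kr
  303,000 kr × 20% = 60,600 kr
  76,000 kr × 32% = 24,320 kr
  24,000 kr × 38% = 9,120 kr
  → 97,340 kr
  Less investment credit 27,000 kr → 70,340 kr

Parallel minimum levy:
  Adjusted income: 433,000 kr + 118,500 kr + 138,000 kr = 689,500 kr
  Less exemption 45,000 kr → base 644,500 kr
  644,500 kr × 21% = 135,345 kr

Excess of parallel minimum levy over ordinary income tax: 135,345 kr − 70,340 kr = 65,005 kr.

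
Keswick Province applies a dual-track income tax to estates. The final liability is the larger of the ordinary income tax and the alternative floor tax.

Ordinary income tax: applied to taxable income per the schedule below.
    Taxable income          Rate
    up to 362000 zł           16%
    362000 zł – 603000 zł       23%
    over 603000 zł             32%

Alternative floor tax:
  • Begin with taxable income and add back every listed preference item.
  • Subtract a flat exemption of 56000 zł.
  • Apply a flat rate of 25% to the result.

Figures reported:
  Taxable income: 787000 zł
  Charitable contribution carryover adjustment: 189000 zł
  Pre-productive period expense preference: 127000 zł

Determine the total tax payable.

Ordinary income tax:
  362000 zł × 16% = 57920 zł
  241000 zł × 23% = 55430 zł
  184000 zł × 32% = 58880 zł
  → 172230 zł

Alternative floor tax:
  Adjusted income: 787000 zł + 189000 zł + 127000 zł = 1103000 zł
  Less exemption 56000 zł → base 1047000 zł
  1047000 zł × 25% = 261750 zł

261750 zł > 172230 zł, so the alternative floor tax is the binding amount.

261750 zł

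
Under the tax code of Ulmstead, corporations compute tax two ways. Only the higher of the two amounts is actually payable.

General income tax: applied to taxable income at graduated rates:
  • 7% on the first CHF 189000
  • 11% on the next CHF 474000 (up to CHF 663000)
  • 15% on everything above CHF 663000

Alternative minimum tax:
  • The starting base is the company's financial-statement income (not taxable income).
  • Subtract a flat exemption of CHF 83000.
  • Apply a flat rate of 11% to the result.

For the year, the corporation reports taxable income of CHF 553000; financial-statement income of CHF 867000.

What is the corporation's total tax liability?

Alternative minimum tax:
  Base (financial-statement income): CHF 867000
  Less exemption CHF 83000 → base CHF 784000
  CHF 784000 × 11% = CHF 86240

General income tax:
  CHF 189000 × 7% = CHF 13230
  CHF 364000 × 11% = CHF 40040
  → CHF 53270

CHF 86240 > CHF 53270, so the alternative minimum tax is the binding amount.

CHF 86240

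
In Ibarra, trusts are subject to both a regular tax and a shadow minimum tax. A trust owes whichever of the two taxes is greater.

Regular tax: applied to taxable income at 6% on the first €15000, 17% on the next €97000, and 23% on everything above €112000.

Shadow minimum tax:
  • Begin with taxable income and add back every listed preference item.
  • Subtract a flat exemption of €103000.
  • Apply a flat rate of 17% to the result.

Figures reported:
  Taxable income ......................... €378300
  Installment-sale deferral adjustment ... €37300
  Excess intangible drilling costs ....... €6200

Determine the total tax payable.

€78639

Shadow minimum tax:
  Adjusted income: €378300 + €37300 + €6200 = €421800
  Less exemption €103000 → base €318800
  €318800 × 17% = €54196

Regular tax:
  €15000 × 6% = €900
  €97000 × 17% = €16490
  €266300 × 23% = €61249
  → €78639

€78639 > €54196, so the regular tax governs.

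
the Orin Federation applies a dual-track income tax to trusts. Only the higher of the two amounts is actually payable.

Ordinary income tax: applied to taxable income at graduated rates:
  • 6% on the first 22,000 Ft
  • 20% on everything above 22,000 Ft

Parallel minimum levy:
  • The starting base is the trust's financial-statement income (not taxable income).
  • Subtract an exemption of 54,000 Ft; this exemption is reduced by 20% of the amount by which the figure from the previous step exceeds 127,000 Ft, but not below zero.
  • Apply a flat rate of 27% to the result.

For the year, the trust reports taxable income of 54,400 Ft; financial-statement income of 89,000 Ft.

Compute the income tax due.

Ordinary income tax:
  22,000 Ft × 6% = 1,320 Ft
  32,400 Ft × 20% = 6,480 Ft
  → 7,800 Ft

Parallel minimum levy:
  Base (financial-statement income): 89,000 Ft
  Exemption: 89,000 Ft ≤ 127,000 Ft, so full 54,000 Ft applies
  Base: 89,000 Ft − 54,000 Ft = 35,000 Ft
  35,000 Ft × 27% = 9,450 Ft

9,450 Ft > 7,800 Ft, so the parallel minimum levy is the binding amount.

9,450 Ft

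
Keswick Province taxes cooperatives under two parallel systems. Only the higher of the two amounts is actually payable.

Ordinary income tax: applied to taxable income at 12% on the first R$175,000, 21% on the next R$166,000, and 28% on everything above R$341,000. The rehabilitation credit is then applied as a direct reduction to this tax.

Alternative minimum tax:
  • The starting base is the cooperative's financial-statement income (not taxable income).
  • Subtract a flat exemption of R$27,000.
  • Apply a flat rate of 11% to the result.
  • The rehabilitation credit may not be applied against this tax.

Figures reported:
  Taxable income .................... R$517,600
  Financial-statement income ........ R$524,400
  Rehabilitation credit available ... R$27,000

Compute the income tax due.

R$78,308

Alternative minimum tax:
  Base (financial-statement income): R$524,400
  Less exemption R$27,000 → base R$497,400
  R$497,400 × 11% = R$54,714

Ordinary income tax:
  R$175,000 × 12% = R$21,000
  R$166,000 × 21% = R$34,860
  R$176,600 × 28% = R$49,448
  → R$105,308
  Less rehabilitation credit R$27,000 → R$78,308

R$78,308 > R$54,714, so the ordinary income tax governs.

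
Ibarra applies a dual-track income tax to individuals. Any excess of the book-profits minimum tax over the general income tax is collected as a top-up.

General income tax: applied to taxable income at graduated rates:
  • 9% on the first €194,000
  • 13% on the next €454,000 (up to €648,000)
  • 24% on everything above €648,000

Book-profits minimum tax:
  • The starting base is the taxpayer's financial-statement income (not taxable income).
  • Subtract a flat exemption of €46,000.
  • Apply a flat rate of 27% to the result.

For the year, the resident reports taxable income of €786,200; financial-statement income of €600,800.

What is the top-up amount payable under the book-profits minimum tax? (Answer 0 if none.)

€40,148

Book-profits minimum tax:
  Base (financial-statement income): €600,800
  Less exemption €46,000 → base €554,800
  €554,800 × 27% = €149,796

General income tax:
  €194,000 × 9% = €17,460
  €454,000 × 13% = €59,020
  €138,200 × 24% = €33,168
  → €109,648

Excess of book-profits minimum tax over general income tax: €149,796 − €109,648 = €40,148.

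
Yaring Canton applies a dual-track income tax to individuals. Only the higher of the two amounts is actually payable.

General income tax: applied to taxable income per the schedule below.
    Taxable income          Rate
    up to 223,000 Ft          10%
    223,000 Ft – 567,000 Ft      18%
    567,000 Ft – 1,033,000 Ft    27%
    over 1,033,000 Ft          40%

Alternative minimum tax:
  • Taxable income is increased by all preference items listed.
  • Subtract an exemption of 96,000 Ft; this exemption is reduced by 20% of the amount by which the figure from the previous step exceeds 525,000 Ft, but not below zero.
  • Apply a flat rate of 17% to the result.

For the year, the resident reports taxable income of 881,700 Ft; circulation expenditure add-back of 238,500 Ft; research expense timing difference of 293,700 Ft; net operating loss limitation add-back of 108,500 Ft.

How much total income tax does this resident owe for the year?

258,808 Ft

Alternative minimum tax:
  Adjusted income: 881,700 Ft + 238,500 Ft + 293,700 Ft + 108,500 Ft = 1,522,400 Ft
  Exemption: 20% × (1,522,400 Ft − 525,000 Ft) = 199,480 Ft ≥ 96,000 Ft, so the exemption is fully phased out
  Base: 1,522,400 Ft − 0 Ft = 1,522,400 Ft
  1,522,400 Ft × 17% = 258,808 Ft

General income tax:
  223,000 Ft × 10% = 22,300 Ft
  344,000 Ft × 18% = 61,920 Ft
  314,700 Ft × 27% = 84,969 Ft
  → 169,189 Ft

258,808 Ft > 169,189 Ft, so the alternative minimum tax is the binding amount.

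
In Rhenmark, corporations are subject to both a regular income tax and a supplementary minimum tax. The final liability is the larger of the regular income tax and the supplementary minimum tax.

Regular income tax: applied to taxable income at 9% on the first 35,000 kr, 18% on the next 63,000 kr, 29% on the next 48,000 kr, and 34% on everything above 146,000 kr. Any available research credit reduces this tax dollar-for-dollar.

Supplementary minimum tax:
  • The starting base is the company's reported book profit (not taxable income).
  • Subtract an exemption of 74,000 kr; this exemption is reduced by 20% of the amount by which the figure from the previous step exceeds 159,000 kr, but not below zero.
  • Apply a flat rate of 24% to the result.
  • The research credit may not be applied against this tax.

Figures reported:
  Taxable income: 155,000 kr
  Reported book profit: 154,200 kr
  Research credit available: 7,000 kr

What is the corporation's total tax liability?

24,470 kr

Supplementary minimum tax:
  Base (reported book profit): 154,200 kr
  Exemption: 154,200 kr ≤ 159,000 kr, so full 74,000 kr applies
  Base: 154,200 kr − 74,000 kr = 80,200 kr
  80,200 kr × 24% = 19,248 kr

Regular income tax:
  35,000 kr × 9% = 3,150 kr
  63,000 kr × 18% = 11,340 kr
  48,000 kr × 29% = 13,920 kr
  9,000 kr × 34% = 3,060 kr
  → 31,470 kr
  Less research credit 7,000 kr → 24,470 kr

24,470 kr > 19,248 kr, so the regular income tax governs.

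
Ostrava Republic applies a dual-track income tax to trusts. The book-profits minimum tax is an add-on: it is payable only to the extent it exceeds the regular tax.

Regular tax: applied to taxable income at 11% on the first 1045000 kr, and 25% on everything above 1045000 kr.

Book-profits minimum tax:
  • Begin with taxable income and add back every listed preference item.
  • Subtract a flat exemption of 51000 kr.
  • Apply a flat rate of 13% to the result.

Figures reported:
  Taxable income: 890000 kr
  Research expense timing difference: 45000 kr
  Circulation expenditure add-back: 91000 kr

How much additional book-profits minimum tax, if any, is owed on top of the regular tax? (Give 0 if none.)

28850 kr

Book-profits minimum tax:
  Adjusted income: 890000 kr + 45000 kr + 91000 kr = 1026000 kr
  Less exemption 51000 kr → base 975000 kr
  975000 kr × 13% = 126750 kr

Regular tax:
  890000 kr × 11% = 97900 kr

Excess of book-profits minimum tax over regular tax: 126750 kr − 97900 kr = 28850 kr.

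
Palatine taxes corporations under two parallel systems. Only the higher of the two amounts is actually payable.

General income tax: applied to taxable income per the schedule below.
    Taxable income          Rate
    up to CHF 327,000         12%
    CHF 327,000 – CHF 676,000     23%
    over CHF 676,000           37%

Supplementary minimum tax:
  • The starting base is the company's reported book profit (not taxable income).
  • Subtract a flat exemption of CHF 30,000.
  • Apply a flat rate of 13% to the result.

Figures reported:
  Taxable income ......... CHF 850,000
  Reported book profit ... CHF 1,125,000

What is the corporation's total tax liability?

CHF 183,890

Supplementary minimum tax:
  Base (reported book profit): CHF 1,125,000
  Less exemption CHF 30,000 → base CHF 1,095,000
  CHF 1,095,000 × 13% = CHF 142,350

General income tax:
  CHF 327,000 × 12% = CHF 39,240
  CHF 349,000 × 23% = CHF 80,270
  CHF 174,000 × 37% = CHF 64,380
  → CHF 183,890

CHF 183,890 > CHF 142,350, so the general income tax governs.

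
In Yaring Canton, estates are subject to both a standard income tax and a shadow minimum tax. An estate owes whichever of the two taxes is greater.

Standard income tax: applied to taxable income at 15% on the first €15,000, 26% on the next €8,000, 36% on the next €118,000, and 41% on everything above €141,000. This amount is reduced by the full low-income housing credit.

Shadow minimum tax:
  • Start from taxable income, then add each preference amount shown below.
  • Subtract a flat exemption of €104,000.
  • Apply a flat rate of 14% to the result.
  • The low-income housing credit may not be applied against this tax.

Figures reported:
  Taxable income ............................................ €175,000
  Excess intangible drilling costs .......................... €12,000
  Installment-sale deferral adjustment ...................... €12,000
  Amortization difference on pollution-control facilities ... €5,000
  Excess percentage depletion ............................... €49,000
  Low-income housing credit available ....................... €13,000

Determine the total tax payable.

€47,750

Shadow minimum tax:
  Adjusted income: €175,000 + €12,000 + €12,000 + €5,000 + €49,000 = €253,000
  Less exemption €104,000 → base €149,000
  €149,000 × 14% = €20,860

Standard income tax:
  €15,000 × 15% = €2,250
  €8,000 × 26% = €2,080
  €118,000 × 36% = €42,480
  €34,000 × 41% = €13,940
  → €60,750
  Less low-income housing credit €13,000 → €47,750

€47,750 > €20,860, so the standard income tax governs.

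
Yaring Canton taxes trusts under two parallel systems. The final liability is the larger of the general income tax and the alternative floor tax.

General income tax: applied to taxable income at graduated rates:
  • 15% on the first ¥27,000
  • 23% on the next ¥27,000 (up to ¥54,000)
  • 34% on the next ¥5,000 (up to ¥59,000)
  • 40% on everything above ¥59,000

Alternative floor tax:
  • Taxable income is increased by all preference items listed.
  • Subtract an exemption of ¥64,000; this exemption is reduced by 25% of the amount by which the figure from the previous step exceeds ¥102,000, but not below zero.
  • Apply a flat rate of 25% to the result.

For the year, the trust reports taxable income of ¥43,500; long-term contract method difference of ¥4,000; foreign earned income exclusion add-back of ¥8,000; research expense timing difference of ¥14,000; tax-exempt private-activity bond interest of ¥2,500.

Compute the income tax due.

Alternative floor tax:
  Adjusted income: ¥43,500 + ¥4,000 + ¥8,000 + ¥14,000 + ¥2,500 = ¥72,000
  Exemption: ¥72,000 ≤ ¥102,000, so full ¥64,000 applies
  Base: ¥72,000 − ¥64,000 = ¥8,000
  ¥8,000 × 25% = ¥2,000

General income tax:
  ¥27,000 × 15% = ¥4,050
  ¥16,500 × 23% = ¥3,795
  → ¥7,845

¥7,845 > ¥2,000, so the general income tax governs.

¥7,845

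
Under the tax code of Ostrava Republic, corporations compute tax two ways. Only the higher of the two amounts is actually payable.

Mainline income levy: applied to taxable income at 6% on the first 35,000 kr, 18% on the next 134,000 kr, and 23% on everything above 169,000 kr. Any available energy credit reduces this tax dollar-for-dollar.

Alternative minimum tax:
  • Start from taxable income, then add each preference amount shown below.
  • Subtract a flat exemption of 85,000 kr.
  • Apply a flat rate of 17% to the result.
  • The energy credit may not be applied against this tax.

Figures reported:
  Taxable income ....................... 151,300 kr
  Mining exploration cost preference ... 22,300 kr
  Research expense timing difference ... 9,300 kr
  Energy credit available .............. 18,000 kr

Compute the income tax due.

16,643 kr

Mainline income levy:
  35,000 kr × 6% = 2,100 kr
  116,300 kr × 18% = 20,934 kr
  → 23,034 kr
  Less energy credit 18,000 kr → 5,034 kr

Alternative minimum tax:
  Adjusted income: 151,300 kr + 22,300 kr + 9,300 kr = 182,900 kr
  Less exemption 85,000 kr → base 97,900 kr
  97,900 kr × 17% = 16,643 kr

16,643 kr > 5,034 kr, so the alternative minimum tax is the binding amount.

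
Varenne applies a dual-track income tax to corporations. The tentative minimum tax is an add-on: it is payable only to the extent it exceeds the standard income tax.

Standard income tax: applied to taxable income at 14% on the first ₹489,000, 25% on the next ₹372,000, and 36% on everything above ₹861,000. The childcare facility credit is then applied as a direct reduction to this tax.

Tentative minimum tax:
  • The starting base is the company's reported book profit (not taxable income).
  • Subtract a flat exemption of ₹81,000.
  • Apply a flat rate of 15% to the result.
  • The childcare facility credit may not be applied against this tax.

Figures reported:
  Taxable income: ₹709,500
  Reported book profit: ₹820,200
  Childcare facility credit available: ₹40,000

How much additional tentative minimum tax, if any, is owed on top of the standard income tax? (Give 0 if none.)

₹27,295

Standard income tax:
  ₹489,000 × 14% = ₹68,460
  ₹220,500 × 25% = ₹55,125
  → ₹123,585
  Less childcare facility credit ₹40,000 → ₹83,585

Tentative minimum tax:
  Base (reported book profit): ₹820,200
  Less exemption ₹81,000 → base ₹739,200
  ₹739,200 × 15% = ₹110,880

Excess of tentative minimum tax over standard income tax: ₹110,880 − ₹83,585 = ₹27,295.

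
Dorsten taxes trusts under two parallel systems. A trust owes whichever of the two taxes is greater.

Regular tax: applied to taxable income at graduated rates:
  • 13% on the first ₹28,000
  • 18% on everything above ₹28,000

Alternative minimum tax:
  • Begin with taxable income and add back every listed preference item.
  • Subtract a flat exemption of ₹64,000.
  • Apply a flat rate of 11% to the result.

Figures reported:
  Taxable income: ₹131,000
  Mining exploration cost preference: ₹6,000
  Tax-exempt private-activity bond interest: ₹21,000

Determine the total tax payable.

Alternative minimum tax:
  Adjusted income: ₹131,000 + ₹6,000 + ₹21,000 = ₹158,000
  Less exemption ₹64,000 → base ₹94,000
  ₹94,000 × 11% = ₹10,340

Regular tax:
  ₹28,000 × 13% = ₹3,640
  ₹103,000 × 18% = ₹18,540
  → ₹22,180

₹22,180 > ₹10,340, so the regular tax governs.

₹22,180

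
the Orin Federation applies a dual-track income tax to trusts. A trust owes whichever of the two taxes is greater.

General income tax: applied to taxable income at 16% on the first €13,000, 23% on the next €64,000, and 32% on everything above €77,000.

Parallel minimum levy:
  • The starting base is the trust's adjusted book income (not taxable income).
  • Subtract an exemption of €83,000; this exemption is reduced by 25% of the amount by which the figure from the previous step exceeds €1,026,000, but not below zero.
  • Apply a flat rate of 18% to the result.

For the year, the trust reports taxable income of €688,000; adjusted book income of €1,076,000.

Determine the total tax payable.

Parallel minimum levy:
  Base (adjusted book income): €1,076,000
  Exemption: €83,000 − 25% × (€1,076,000 − €1,026,000) = €83,000 − €12,500 = €70,500
  Base: €1,076,000 − €70,500 = €1,005,500
  €1,005,500 × 18% = €180,990

General income tax:
  €13,000 × 16% = €2,080
  €64,000 × 23% = €14,720
  €611,000 × 32% = €195,520
  → €212,320

€212,320 > €180,990, so the general income tax governs.

€212,320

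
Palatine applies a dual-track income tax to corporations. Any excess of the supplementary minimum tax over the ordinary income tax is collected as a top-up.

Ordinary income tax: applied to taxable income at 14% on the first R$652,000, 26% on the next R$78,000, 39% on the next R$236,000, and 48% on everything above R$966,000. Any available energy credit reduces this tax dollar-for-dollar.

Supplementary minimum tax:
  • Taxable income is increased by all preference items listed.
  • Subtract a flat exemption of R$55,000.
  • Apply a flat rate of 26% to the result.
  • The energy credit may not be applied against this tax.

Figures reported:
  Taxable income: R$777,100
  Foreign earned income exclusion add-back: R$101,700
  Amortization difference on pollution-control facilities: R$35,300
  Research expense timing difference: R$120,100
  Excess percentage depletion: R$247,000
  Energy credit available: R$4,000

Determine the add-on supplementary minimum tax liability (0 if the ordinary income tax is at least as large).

Supplementary minimum tax:
  Adjusted income: R$777,100 + R$101,700 + R$35,300 + R$120,100 + R$247,000 = R$1,281,200
  Less exemption R$55,000 → base R$1,226,200
  R$1,226,200 × 26% = R$318,812

Ordinary income tax:
  R$652,000 × 14% = R$91,280
  R$78,000 × 26% = R$20,280
  R$47,100 × 39% = R$18,369
  → R$129,929
  Less energy credit R$4,000 → R$125,929

Excess of supplementary minimum tax over ordinary income tax: R$318,812 − R$125,929 = R$192,883.

R$192,883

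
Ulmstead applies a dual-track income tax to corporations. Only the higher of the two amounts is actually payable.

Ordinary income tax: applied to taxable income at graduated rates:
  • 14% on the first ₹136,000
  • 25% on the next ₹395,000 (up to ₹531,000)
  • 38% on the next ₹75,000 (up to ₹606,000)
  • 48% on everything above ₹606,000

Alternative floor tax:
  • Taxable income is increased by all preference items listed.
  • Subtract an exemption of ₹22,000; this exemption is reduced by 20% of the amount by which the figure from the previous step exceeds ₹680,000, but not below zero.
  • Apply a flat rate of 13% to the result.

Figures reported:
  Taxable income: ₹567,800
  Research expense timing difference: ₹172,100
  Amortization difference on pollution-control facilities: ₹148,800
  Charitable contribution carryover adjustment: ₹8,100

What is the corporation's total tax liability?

Alternative floor tax:
  Adjusted income: ₹567,800 + ₹172,100 + ₹148,800 + ₹8,100 = ₹896,800
  Exemption: 20% × (₹896,800 − ₹680,000) = ₹43,360 ≥ ₹22,000, so the exemption is fully phased out
  Base: ₹896,800 − ₹0 = ₹896,800
  ₹896,800 × 13% = ₹116,584

Ordinary income tax:
  ₹136,000 × 14% = ₹19,040
  ₹395,000 × 25% = ₹98,750
  ₹36,800 × 38% = ₹13,984
  → ₹131,774

₹131,774 > ₹116,584, so the ordinary income tax governs.

₹131,774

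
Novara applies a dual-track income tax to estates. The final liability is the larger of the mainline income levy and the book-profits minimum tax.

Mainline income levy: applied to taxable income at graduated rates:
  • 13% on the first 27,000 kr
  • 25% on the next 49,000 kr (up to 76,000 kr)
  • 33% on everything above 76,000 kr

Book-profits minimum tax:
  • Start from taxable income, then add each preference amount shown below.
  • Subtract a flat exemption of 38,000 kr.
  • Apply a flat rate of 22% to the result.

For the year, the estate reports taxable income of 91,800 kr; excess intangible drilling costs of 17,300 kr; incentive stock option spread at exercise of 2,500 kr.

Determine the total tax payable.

20,974 kr

Book-profits minimum tax:
  Adjusted income: 91,800 kr + 17,300 kr + 2,500 kr = 111,600 kr
  Less exemption 38,000 kr → base 73,600 kr
  73,600 kr × 22% = 16,192 kr

Mainline income levy:
  27,000 kr × 13% = 3,510 kr
  49,000 kr × 25% = 12,250 kr
  15,800 kr × 33% = 5,214 kr
  → 20,974 kr

20,974 kr > 16,192 kr, so the mainline income levy governs.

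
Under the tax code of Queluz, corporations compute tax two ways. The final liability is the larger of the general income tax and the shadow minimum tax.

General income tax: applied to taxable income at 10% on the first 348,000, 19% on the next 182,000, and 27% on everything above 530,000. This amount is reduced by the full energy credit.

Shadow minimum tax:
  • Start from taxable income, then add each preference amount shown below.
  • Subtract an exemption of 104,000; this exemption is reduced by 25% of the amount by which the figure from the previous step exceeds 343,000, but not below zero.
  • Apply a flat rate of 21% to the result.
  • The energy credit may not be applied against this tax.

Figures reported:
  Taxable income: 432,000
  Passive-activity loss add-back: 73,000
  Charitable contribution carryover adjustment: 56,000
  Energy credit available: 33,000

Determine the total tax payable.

General income tax:
  348,000 × 10% = 34,800
  84,000 × 19% = 15,960
  → 50,760
  Less energy credit 33,000 → 17,760

Shadow minimum tax:
  Adjusted income: 432,000 + 73,000 + 56,000 = 561,000
  Exemption: 104,000 − 25% × (561,000 − 343,000) = 104,000 − 54,500 = 49,500
  Base: 561,000 − 49,500 = 511,500
  511,500 × 21% = 107,415

107,415 > 17,760, so the shadow minimum tax is the binding amount.

107,415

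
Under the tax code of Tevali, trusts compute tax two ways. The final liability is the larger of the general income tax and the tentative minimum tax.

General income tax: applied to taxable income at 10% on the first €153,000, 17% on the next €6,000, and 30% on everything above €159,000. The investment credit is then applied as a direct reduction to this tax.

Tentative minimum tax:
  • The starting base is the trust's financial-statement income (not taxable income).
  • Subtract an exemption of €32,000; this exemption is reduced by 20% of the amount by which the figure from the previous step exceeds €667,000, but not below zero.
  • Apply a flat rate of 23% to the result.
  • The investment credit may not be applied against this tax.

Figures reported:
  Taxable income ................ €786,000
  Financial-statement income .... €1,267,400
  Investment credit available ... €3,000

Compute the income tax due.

€291,502

General income tax:
  €153,000 × 10% = €15,300
  €6,000 × 17% = €1,020
  €627,000 × 30% = €188,100
  → €204,420
  Less investment credit €3,000 → €201,420

Tentative minimum tax:
  Base (financial-statement income): €1,267,400
  Exemption: 20% × (€1,267,400 − €667,000) = €120,080 ≥ €32,000, so the exemption is fully phased out
  Base: €1,267,400 − €0 = €1,267,400
  €1,267,400 × 23% = €291,502

€291,502 > €201,420, so the tentative minimum tax is the binding amount.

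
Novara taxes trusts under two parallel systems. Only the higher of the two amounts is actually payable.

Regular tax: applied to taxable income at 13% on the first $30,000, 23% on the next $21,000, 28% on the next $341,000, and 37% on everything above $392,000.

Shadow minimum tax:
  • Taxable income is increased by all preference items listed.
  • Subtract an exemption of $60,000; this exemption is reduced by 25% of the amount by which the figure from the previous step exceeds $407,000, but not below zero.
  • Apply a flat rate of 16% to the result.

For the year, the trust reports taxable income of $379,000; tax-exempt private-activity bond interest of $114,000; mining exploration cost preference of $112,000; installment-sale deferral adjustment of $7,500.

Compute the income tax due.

$100,570

Regular tax:
  $30,000 × 13% = $3,900
  $21,000 × 23% = $4,830
  $328,000 × 28% = $91,840
  → $100,570

Shadow minimum tax:
  Adjusted income: $379,000 + $114,000 + $112,000 + $7,500 = $612,500
  Exemption: $60,000 − 25% × ($612,500 − $407,000) = $60,000 − $51,375 = $8,625
  Base: $612,500 − $8,625 = $603,875
  $603,875 × 16% = $96,620

$100,570 > $96,620, so the regular tax governs.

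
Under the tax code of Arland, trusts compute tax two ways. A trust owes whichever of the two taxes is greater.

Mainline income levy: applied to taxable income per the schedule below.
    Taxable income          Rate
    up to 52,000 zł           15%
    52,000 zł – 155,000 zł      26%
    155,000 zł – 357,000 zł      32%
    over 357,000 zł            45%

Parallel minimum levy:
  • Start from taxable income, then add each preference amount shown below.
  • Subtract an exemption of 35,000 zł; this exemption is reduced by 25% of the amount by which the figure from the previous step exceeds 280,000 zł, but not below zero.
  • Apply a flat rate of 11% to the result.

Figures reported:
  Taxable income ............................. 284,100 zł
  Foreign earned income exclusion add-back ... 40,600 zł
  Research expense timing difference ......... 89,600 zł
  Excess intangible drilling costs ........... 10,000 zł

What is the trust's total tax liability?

75,892 zł

Mainline income levy:
  52,000 zł × 15% = 7,800 zł
  103,000 zł × 26% = 26,780 zł
  129,100 zł × 32% = 41,312 zł
  → 75,892 zł

Parallel minimum levy:
  Adjusted income: 284,100 zł + 40,600 zł + 89,600 zł + 10,000 zł = 424,300 zł
  Exemption: 25% × (424,300 zł − 280,000 zł) = 36,075 zł ≥ 35,000 zł, so the exemption is fully phased out
  Base: 424,300 zł − 0 zł = 424,300 zł
  424,300 zł × 11% = 46,673 zł

75,892 zł > 46,673 zł, so the mainline income levy governs.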